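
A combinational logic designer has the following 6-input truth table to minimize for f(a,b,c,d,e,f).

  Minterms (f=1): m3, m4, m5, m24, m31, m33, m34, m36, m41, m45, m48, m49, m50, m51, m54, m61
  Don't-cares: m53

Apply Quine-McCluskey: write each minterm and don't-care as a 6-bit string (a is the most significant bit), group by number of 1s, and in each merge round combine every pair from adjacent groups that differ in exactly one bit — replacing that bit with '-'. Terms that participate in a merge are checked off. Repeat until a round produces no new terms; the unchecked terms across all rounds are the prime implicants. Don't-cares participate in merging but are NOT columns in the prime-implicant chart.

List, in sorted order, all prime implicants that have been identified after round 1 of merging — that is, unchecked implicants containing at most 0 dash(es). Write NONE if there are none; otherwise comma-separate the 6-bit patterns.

000011, 011000, 011111

size-2^0 implicants → 000011  000100(✓)  000101(✓)  011000  011111  100001(✓)  100010(✓)  100100(✓)  101001(✓)  101101(✓)  110000(✓)  110001(✓)  110010(✓)  110011(✓)  110101(✓)  110110(✓)  111101(✓)
size-2^1 implicants → -00100  00010-  1-0001  1-0010  1-1101  10-001  101-01  11-101  110-01  110-10  1100-0(✓)  1100-1(✓)  11000-(✓)  11001-(✓)
size-2^2 implicants → 1100--
Unchecked terms (primes): -00100, 000011, 00010-, 011000, 011111, 1-0001, 1-0010, 1-1101, 10-001, 101-01, 11-101, 110-01, 110-10, 1100--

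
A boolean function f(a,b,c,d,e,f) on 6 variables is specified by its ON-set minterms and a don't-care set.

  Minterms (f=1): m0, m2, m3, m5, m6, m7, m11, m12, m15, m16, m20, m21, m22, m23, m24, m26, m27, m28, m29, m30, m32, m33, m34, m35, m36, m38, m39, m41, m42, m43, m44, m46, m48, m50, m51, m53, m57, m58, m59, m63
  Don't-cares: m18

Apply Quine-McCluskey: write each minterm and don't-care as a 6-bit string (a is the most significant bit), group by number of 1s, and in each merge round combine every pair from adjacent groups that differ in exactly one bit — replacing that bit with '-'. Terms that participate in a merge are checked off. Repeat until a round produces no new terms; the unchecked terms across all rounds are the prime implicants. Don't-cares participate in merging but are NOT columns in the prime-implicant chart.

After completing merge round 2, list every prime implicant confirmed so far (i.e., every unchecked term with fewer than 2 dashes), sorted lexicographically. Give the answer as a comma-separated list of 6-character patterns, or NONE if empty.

-01100, -10101, 0-1100, 111-11

size-2^0 implicants → 000000(✓)  000010(✓)  000011(✓)  000101(✓)  000110(✓)  000111(✓)  001011(✓)  001100(✓)  001111(✓)  010000(✓)  010010(✓)  010100(✓)  010101(✓)  010110(✓)  010111(✓)  011000(✓)  011010(✓)  011011(✓)  011100(✓)  011101(✓)  011110(✓)  100000(✓)  100001(✓)  100010(✓)  100011(✓)  100100(✓)  100110(✓)  100111(✓)  101001(✓)  101010(✓)  101011(✓)  101100(✓)  101110(✓)  110000(✓)  110010(✓)  110011(✓)  110101(✓)  111001(✓)  111010(✓)  111011(✓)  111111(✓)
size-2^1 implicants → -00000(✓)  -00010(✓)  -00011(✓)  -00110(✓)  -00111(✓)  -01011(✓)  -01100  -10000(✓)  -10010(✓)  -10101  -11010(✓)  -11011(✓)  0-0000(✓)  0-0010(✓)  0-0101(✓)  0-0110(✓)  0-0111(✓)  0-1011(✓)  0-1100  00-011(✓)  00-111(✓)  000-10(✓)  000-11(✓)  0000-0(✓)  00001-(✓)  0001-1(✓)  00011-(✓)  001-11(✓)  01-000(✓)  01-010(✓)  01-100(✓)  01-101(✓)  01-110(✓)  010-00(✓)  010-10(✓)  0100-0(✓)  0101-0(✓)  0101-1(✓)  01010-(✓)  01011-(✓)  011-00(✓)  011-10(✓)  0110-0(✓)  01101-(✓)  0111-0(✓)  01110-(✓)  1-0000(✓)  1-0010(✓)  1-0011(✓)  1-1001(✓)  1-1010(✓)  1-1011(✓)  10-001(✓)  10-010(✓)  10-011(✓)  10-100(✓)  10-110(✓)  100-00(✓)  100-10(✓)  100-11(✓)  1000-0(✓)  1000-1(✓)  10000-(✓)  10001-(✓)  1001-0(✓)  10011-(✓)  101-10(✓)  1010-1(✓)  10101-(✓)  1011-0(✓)  11-010(✓)  11-011(✓)  1100-0(✓)  11001-(✓)  111-11  1110-1(✓)  11101-(✓)
size-2^2 implicants → --0000(✓)  --0010(✓)  --1011  -0-011  -00-10(✓)  -00-11(✓)  -000-0(✓)  -0001-(✓)  -0011-(✓)  -1-010  -100-0(✓)  -1101-  0-0-10  0-00-0(✓)  0-01-1  0-011-  00--11  000-1-(✓)  01--00(✓)  01--10(✓)  01-0-0(✓)  01-1-0(✓)  01-10-  010--0(✓)  0101--  011--0(✓)  1--010(✓)  1--011(✓)  1-00-0(✓)  1-001-(✓)  1-10-1  1-101-(✓)  10--10  10-0-1  10-01-(✓)  10-1-0  100--0  100-1-(✓)  1000--  11-01-(✓)
size-2^3 implicants → --00-0  -00-1-  01---0  1--01-
Unchecked terms (primes): --00-0, --1011, -0-011, -00-1-, -01100, -1-010, -10101, -1101-, 0-0-10, 0-01-1, 0-011-, 0-1100, 00--11, 01---0, 01-10-, 0101--, 1--01-, 1-10-1, 10--10, 10-0-1, 10-1-0, 100--0, 1000--, 111-11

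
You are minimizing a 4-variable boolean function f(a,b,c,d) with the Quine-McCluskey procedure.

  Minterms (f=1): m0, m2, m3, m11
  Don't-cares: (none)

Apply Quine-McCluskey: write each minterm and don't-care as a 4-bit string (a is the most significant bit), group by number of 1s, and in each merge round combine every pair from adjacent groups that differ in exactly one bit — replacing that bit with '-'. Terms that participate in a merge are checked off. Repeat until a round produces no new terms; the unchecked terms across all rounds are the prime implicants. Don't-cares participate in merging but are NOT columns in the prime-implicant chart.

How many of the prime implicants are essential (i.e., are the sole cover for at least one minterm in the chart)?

2

[col 0] 0000*, 0010*, 0011*, 1011*
[col 1] -011, 00-0, 001-
Prime implicants: -011, 00-0, 001-
PI chart (minterm → PIs covering it):
  0 | 00-0  (sole → essential)
  2 | 00-0,001-
  3 | -011,001-
  11 | -011  (sole → essential)
Essential prime implicants: -011, 00-0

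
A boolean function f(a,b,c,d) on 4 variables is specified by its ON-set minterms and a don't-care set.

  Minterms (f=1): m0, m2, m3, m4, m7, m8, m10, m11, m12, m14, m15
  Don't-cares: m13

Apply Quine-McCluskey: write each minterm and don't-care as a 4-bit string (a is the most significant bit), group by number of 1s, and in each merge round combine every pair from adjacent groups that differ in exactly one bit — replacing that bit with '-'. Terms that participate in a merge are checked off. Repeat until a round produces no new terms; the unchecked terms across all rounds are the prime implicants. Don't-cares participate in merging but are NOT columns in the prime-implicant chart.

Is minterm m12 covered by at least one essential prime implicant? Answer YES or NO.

YES

Round 0: 0000✓ 0010✓ 0011✓ 0100✓ 0111✓ 1000✓ 1010✓ 1011✓ 1100✓ 1101✓ 1110✓ 1111✓
Round 1: -000✓ -010✓ -011✓ -100✓ -111✓ 0-00✓ 0-11✓ 00-0✓ 001-✓ 1-00✓ 1-10✓ 1-11✓ 10-0✓ 101-✓ 11-0✓ 11-1✓ 110-✓ 111-✓
Round 2: --00 --11 -0-0 -01- 1--0 1-1- 11--
PIs = {--00, --11, -0-0, -01-, 1--0, 1-1-, 11--}
Coverage chart:
  m0: --00,-0-0
  m2: -0-0,-01-
  m3: --11,-01-
  m4: --00 ←essential
  m7: --11 ←essential
  m8: --00,-0-0,1--0
  m10: -0-0,-01-,1--0,1-1-
  m11: --11,-01-,1-1-
  m12: --00,1--0,11--
  m14: 1--0,1-1-,11--
  m15: --11,1-1-,11--
Essential: --00, --11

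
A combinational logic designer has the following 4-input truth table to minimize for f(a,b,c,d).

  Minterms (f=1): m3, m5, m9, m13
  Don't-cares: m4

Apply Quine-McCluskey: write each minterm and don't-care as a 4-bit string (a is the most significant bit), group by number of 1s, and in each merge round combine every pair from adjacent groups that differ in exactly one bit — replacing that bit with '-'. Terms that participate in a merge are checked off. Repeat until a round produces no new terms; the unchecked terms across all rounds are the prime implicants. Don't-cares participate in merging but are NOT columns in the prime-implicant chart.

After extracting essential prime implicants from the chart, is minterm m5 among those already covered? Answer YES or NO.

NO

[col 0] 0011, 0100*, 0101*, 1001*, 1101*
[col 1] -101, 010-, 1-01
Prime implicants: -101, 0011, 010-, 1-01
PI chart (minterm → PIs covering it):
  3 | 0011  (sole → essential)
  5 | -101,010-
  9 | 1-01  (sole → essential)
  13 | -101,1-01
Essential prime implicants: 0011, 1-01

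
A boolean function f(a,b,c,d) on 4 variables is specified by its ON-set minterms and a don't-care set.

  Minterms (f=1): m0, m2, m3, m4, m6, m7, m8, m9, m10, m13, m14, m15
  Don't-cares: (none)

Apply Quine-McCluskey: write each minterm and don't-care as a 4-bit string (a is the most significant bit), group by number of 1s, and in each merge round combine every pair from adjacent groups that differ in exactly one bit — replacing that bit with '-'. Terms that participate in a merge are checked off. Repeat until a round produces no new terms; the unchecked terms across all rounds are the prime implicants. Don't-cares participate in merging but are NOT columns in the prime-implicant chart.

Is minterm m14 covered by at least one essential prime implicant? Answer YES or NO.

NO

size-2^0 implicants → 0000(✓)  0010(✓)  0011(✓)  0100(✓)  0110(✓)  0111(✓)  1000(✓)  1001(✓)  1010(✓)  1101(✓)  1110(✓)  1111(✓)
size-2^1 implicants → -000(✓)  -010(✓)  -110(✓)  -111(✓)  0-00(✓)  0-10(✓)  0-11(✓)  00-0(✓)  001-(✓)  01-0(✓)  011-(✓)  1-01  1-10(✓)  10-0(✓)  100-  11-1  111-(✓)
size-2^2 implicants → --10  -0-0  -11-  0--0  0-1-
Unchecked terms (primes): --10, -0-0, -11-, 0--0, 0-1-, 1-01, 100-, 11-1
Minterm coverage:
  m0 ⊆ -0-0,0--0
  m2 ⊆ --10,-0-0,0--0,0-1-
  m3 ⊆ 0-1- [E]
  m4 ⊆ 0--0 [E]
  m6 ⊆ --10,-11-,0--0,0-1-
  m7 ⊆ -11-,0-1-
  m8 ⊆ -0-0,100-
  m9 ⊆ 1-01,100-
  m10 ⊆ --10,-0-0
  m13 ⊆ 1-01,11-1
  m14 ⊆ --10,-11-
  m15 ⊆ -11-,11-1
E = {0--0, 0-1-}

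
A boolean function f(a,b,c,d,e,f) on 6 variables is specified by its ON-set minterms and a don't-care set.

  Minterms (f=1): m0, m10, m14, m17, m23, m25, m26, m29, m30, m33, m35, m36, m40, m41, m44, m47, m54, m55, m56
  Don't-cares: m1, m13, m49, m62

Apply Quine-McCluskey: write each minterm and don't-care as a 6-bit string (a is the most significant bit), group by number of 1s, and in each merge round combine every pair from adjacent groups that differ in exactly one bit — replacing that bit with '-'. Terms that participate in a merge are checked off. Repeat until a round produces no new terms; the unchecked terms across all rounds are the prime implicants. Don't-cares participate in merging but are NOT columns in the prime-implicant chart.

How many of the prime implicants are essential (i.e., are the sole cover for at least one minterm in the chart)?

7

Round 0: 000000✓ 000001✓ 001010✓ 001101✓ 001110✓ 010001✓ 010111✓ 011001✓ 011010✓ 011101✓ 011110✓ 100001✓ 100011✓ 100100✓ 101000✓ 101001✓ 101100✓ 101111 110001✓ 110110✓ 110111✓ 111000✓ 111110✓
Round 1: -00001✓ -10001✓ -10111 -11110 0-0001✓ 0-1010✓ 0-1101 0-1110✓ 00000- 001-10✓ 01-001 011-01 011-10✓ 1-0001✓ 1-1000 10-001 10-100 1000-1 101-00 10100- 11-110 11011-
Round 2: --0001 0-1-10
PIs = {--0001, -10111, -11110, 0-1-10, 0-1101, 00000-, 01-001, 011-01, 1-1000, 10-001, 10-100, 1000-1, 101-00, 10100-, 101111, 11-110, 11011-}
Coverage chart:
  m0: 00000- ←essential
  m10: 0-1-10 ←essential
  m14: 0-1-10 ←essential
  m17: --0001,01-001
  m23: -10111 ←essential
  m25: 01-001,011-01
  m26: 0-1-10 ←essential
  m29: 0-1101,011-01
  m30: -11110,0-1-10
  m33: --0001,10-001,1000-1
  m35: 1000-1 ←essential
  m36: 10-100 ←essential
  m40: 1-1000,101-00,10100-
  m41: 10-001,10100-
  m44: 10-100,101-00
  m47: 101111 ←essential
  m54: 11-110,11011-
  m55: -10111,11011-
  m56: 1-1000 ←essential
Essential: -10111, 0-1-10, 00000-, 1-1000, 10-100, 1000-1, 101111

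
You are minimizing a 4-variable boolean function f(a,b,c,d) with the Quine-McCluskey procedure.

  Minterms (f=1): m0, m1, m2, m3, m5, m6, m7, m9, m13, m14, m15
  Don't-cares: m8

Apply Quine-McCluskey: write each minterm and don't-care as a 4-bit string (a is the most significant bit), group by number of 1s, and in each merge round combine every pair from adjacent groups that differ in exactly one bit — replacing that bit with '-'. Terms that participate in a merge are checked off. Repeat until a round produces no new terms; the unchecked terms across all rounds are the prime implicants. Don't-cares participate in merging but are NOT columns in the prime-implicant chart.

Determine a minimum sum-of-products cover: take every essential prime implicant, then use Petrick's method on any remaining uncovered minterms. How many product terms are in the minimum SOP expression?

3

Round 0: 0000✓ 0001✓ 0010✓ 0011✓ 0101✓ 0110✓ 0111✓ 1000✓ 1001✓ 1101✓ 1110✓ 1111✓
Round 1: -000✓ -001✓ -101✓ -110✓ -111✓ 0-01✓ 0-10✓ 0-11✓ 00-0✓ 00-1✓ 000-✓ 001-✓ 01-1✓ 011-✓ 1-01✓ 100-✓ 11-1✓ 111-✓
Round 2: --01 -00- -1-1 -11- 0--1 0-1- 00--
PIs = {--01, -00-, -1-1, -11-, 0--1, 0-1-, 00--}
Coverage chart:
  m0: -00-,00--
  m1: --01,-00-,0--1,00--
  m2: 0-1-,00--
  m3: 0--1,0-1-,00--
  m5: --01,-1-1,0--1
  m6: -11-,0-1-
  m7: -1-1,-11-,0--1,0-1-
  m9: --01,-00-
  m13: --01,-1-1
  m14: -11- ←essential
  m15: -1-1,-11-
Essential: -11-
Petrick residual → --01, 00--
Min cover (3 terms): c'd + bc + a'b'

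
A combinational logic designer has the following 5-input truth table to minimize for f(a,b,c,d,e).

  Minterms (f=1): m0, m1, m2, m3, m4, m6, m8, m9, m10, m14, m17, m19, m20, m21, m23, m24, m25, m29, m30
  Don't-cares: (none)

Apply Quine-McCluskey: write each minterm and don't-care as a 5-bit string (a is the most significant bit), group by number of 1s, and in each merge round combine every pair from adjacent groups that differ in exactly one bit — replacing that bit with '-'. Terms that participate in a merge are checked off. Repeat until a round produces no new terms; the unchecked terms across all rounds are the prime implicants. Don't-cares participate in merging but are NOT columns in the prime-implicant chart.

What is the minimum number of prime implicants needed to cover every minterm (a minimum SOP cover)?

7

size-2^0 implicants → 00000(✓)  00001(✓)  00010(✓)  00011(✓)  00100(✓)  00110(✓)  01000(✓)  01001(✓)  01010(✓)  01110(✓)  10001(✓)  10011(✓)  10100(✓)  10101(✓)  10111(✓)  11000(✓)  11001(✓)  11101(✓)  11110(✓)
size-2^1 implicants → -0001(✓)  -0011(✓)  -0100  -1000(✓)  -1001(✓)  -1110  0-000(✓)  0-001(✓)  0-010(✓)  0-110(✓)  00-00(✓)  00-10(✓)  000-0(✓)  000-1(✓)  0000-(✓)  0001-(✓)  001-0(✓)  01-10(✓)  010-0(✓)  0100-(✓)  1-001(✓)  1-101(✓)  10-01(✓)  10-11(✓)  100-1(✓)  101-1(✓)  1010-  11-01(✓)  1100-(✓)
size-2^2 implicants → --001  -00-1  -100-  0--10  0-0-0  0-00-  00--0  000--  1--01  10--1
Unchecked terms (primes): --001, -00-1, -0100, -100-, -1110, 0--10, 0-0-0, 0-00-, 00--0, 000--, 1--01, 10--1, 1010-
Minterm coverage:
  m0 ⊆ 0-0-0,0-00-,00--0,000--
  m1 ⊆ --001,-00-1,0-00-,000--
  m2 ⊆ 0--10,0-0-0,00--0,000--
  m3 ⊆ -00-1,000--
  m4 ⊆ -0100,00--0
  m6 ⊆ 0--10,00--0
  m8 ⊆ -100-,0-0-0,0-00-
  m9 ⊆ --001,-100-,0-00-
  m10 ⊆ 0--10,0-0-0
  m14 ⊆ -1110,0--10
  m17 ⊆ --001,-00-1,1--01,10--1
  m19 ⊆ -00-1,10--1
  m20 ⊆ -0100,1010-
  m21 ⊆ 1--01,10--1,1010-
  m23 ⊆ 10--1 [E]
  m24 ⊆ -100- [E]
  m25 ⊆ --001,-100-,1--01
  m29 ⊆ 1--01 [E]
  m30 ⊆ -1110 [E]
E = {-100-, -1110, 1--01, 10--1}
Petrick residual → -0100, 0--10, 000--
Cover = b'cd'e' + bc'd' + bcde' + a'de' + a'b'c' + ad'e + ab'e  |cover|=7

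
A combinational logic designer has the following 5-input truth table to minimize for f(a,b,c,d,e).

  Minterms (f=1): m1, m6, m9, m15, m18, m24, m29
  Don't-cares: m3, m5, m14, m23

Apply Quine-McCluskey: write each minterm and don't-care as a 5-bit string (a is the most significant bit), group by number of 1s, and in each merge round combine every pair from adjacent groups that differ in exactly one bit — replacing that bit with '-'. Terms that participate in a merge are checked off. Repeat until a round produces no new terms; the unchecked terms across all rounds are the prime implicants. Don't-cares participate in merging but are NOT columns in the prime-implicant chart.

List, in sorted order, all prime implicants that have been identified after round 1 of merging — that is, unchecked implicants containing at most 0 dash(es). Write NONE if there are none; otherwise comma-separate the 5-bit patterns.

10010, 10111, 11000, 11101

size-2^0 implicants → 00001(✓)  00011(✓)  00101(✓)  00110(✓)  01001(✓)  01110(✓)  01111(✓)  10010  10111  11000  11101
size-2^1 implicants → 0-001  0-110  00-01  000-1  0111-
Unchecked terms (primes): 0-001, 0-110, 00-01, 000-1, 0111-, 10010, 10111, 11000, 11101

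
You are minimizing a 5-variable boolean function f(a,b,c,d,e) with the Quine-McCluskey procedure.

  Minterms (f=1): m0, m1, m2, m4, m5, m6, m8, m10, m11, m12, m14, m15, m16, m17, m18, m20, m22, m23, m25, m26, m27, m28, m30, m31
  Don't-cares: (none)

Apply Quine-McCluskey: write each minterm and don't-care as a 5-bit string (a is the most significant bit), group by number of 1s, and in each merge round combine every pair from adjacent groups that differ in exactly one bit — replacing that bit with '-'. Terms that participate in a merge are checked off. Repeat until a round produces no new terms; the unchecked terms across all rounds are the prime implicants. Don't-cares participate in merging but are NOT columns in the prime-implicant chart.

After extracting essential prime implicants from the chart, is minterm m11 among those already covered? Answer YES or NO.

size-2^0 implicants → 00000(✓)  00001(✓)  00010(✓)  00100(✓)  00101(✓)  00110(✓)  01000(✓)  01010(✓)  01011(✓)  01100(✓)  01110(✓)  01111(✓)  10000(✓)  10001(✓)  10010(✓)  10100(✓)  10110(✓)  10111(✓)  11001(✓)  11010(✓)  11011(✓)  11100(✓)  11110(✓)  11111(✓)
size-2^1 implicants → -0000(✓)  -0001(✓)  -0010(✓)  -0100(✓)  -0110(✓)  -1010(✓)  -1011(✓)  -1100(✓)  -1110(✓)  -1111(✓)  0-000(✓)  0-010(✓)  0-100(✓)  0-110(✓)  00-00(✓)  00-01(✓)  00-10(✓)  000-0(✓)  0000-(✓)  001-0(✓)  0010-(✓)  01-00(✓)  01-10(✓)  01-11(✓)  010-0(✓)  0101-(✓)  011-0(✓)  0111-(✓)  1-001  1-010(✓)  1-100(✓)  1-110(✓)  1-111(✓)  10-00(✓)  10-10(✓)  100-0(✓)  1000-(✓)  101-0(✓)  1011-(✓)  11-10(✓)  11-11(✓)  110-1  1101-(✓)  111-0(✓)  1111-(✓)
size-2^2 implicants → --010(✓)  --100(✓)  --110(✓)  -0-00(✓)  -0-10(✓)  -00-0(✓)  -000-  -01-0(✓)  -1-10(✓)  -1-11(✓)  -101-(✓)  -11-0(✓)  -111-(✓)  0--00(✓)  0--10(✓)  0-0-0(✓)  0-1-0(✓)  00--0(✓)  00-0-  01--0(✓)  01-1-(✓)  1--10(✓)  1-1-0(✓)  1-11-  10--0(✓)  11-1-(✓)
size-2^3 implicants → ---10  --1-0  -0--0  -1-1-  0---0
Unchecked terms (primes): ---10, --1-0, -0--0, -000-, -1-1-, 0---0, 00-0-, 1-001, 1-11-, 110-1
Minterm coverage:
  m0 ⊆ -0--0,-000-,0---0,00-0-
  m1 ⊆ -000-,00-0-
  m2 ⊆ ---10,-0--0,0---0
  m4 ⊆ --1-0,-0--0,0---0,00-0-
  m5 ⊆ 00-0- [E]
  m6 ⊆ ---10,--1-0,-0--0,0---0
  m8 ⊆ 0---0 [E]
  m10 ⊆ ---10,-1-1-,0---0
  m11 ⊆ -1-1- [E]
  m12 ⊆ --1-0,0---0
  m14 ⊆ ---10,--1-0,-1-1-,0---0
  m15 ⊆ -1-1- [E]
  m16 ⊆ -0--0,-000-
  m17 ⊆ -000-,1-001
  m18 ⊆ ---10,-0--0
  m20 ⊆ --1-0,-0--0
  m22 ⊆ ---10,--1-0,-0--0,1-11-
  m23 ⊆ 1-11- [E]
  m25 ⊆ 1-001,110-1
  m26 ⊆ ---10,-1-1-
  m27 ⊆ -1-1-,110-1
  m28 ⊆ --1-0 [E]
  m30 ⊆ ---10,--1-0,-1-1-,1-11-
  m31 ⊆ -1-1-,1-11-
E = {--1-0, -1-1-, 0---0, 00-0-, 1-11-}

YES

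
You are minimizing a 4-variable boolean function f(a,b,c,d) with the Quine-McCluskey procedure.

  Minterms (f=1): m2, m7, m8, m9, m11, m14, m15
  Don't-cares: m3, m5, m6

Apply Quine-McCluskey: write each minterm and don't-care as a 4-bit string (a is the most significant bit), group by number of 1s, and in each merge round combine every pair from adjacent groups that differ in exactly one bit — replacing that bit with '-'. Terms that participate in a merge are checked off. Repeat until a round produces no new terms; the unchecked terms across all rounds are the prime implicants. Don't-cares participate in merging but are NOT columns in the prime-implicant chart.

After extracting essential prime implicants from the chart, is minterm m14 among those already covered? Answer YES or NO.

YES

size-2^0 implicants → 0010(✓)  0011(✓)  0101(✓)  0110(✓)  0111(✓)  1000(✓)  1001(✓)  1011(✓)  1110(✓)  1111(✓)
size-2^1 implicants → -011(✓)  -110(✓)  -111(✓)  0-10(✓)  0-11(✓)  001-(✓)  01-1  011-(✓)  1-11(✓)  10-1  100-  111-(✓)
size-2^2 implicants → --11  -11-  0-1-
Unchecked terms (primes): --11, -11-, 0-1-, 01-1, 10-1, 100-
Minterm coverage:
  m2 ⊆ 0-1- [E]
  m7 ⊆ --11,-11-,0-1-,01-1
  m8 ⊆ 100- [E]
  m9 ⊆ 10-1,100-
  m11 ⊆ --11,10-1
  m14 ⊆ -11- [E]
  m15 ⊆ --11,-11-
E = {-11-, 0-1-, 100-}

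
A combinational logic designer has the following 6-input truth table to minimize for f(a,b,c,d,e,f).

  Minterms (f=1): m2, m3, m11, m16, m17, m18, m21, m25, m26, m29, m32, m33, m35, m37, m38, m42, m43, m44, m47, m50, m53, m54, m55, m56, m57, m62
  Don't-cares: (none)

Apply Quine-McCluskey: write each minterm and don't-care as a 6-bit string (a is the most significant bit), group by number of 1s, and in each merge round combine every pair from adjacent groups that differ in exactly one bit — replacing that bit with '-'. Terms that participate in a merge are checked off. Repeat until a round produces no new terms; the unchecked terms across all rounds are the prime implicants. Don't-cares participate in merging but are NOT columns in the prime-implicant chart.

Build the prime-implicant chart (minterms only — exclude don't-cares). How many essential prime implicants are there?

10

[col 0] 000010*, 000011*, 001011*, 010000*, 010001*, 010010*, 010101*, 011001*, 011010*, 011101*, 100000*, 100001*, 100011*, 100101*, 100110*, 101010*, 101011*, 101100, 101111*, 110010*, 110101*, 110110*, 110111*, 111000*, 111001*, 111110*
[col 1] -00011*, -01011*, -10010, -10101, -11001, 0-0010, 00-011*, 00001-, 01-001*, 01-010, 01-101*, 010-01*, 0100-0, 01000-, 011-01*, 1-0101, 1-0110, 10-011*, 100-01, 1000-1, 10000-, 101-11, 10101-, 11-110, 110-10, 1101-1, 11011-, 11100-
[col 2] -0-011, 01--01
Prime implicants: -0-011, -10010, -10101, -11001, 0-0010, 00001-, 01--01, 01-010, 0100-0, 01000-, 1-0101, 1-0110, 100-01, 1000-1, 10000-, 101-11, 10101-, 101100, 11-110, 110-10, 1101-1, 11011-, 11100-
PI chart (minterm → PIs covering it):
  2 | 0-0010,00001-
  3 | -0-011,00001-
  11 | -0-011  (sole → essential)
  16 | 0100-0,01000-
  17 | 01--01,01000-
  18 | -10010,0-0010,01-010,0100-0
  21 | -10101,01--01
  25 | -11001,01--01
  26 | 01-010  (sole → essential)
  29 | 01--01  (sole → essential)
  32 | 10000-  (sole → essential)
  33 | 100-01,1000-1,10000-
  35 | -0-011,1000-1
  37 | 1-0101,100-01
  38 | 1-0110  (sole → essential)
  42 | 10101-  (sole → essential)
  43 | -0-011,101-11,10101-
  44 | 101100  (sole → essential)
  47 | 101-11  (sole → essential)
  50 | -10010,110-10
  53 | -10101,1-0101,1101-1
  54 | 1-0110,11-110,110-10,11011-
  55 | 1101-1,11011-
  56 | 11100-  (sole → essential)
  57 | -11001,11100-
  62 | 11-110  (sole → essential)
Essential prime implicants: -0-011, 01--01, 01-010, 1-0110, 10000-, 101-11, 10101-, 101100, 11-110, 11100-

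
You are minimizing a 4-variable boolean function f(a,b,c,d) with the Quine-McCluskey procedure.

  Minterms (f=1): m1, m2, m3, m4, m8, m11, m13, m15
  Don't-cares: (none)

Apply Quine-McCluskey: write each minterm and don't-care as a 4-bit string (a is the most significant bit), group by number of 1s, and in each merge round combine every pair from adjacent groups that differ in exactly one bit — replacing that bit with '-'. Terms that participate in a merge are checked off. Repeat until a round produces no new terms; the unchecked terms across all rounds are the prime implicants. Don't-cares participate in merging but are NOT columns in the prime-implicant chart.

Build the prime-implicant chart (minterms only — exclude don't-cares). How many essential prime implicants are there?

size-2^0 implicants → 0001(✓)  0010(✓)  0011(✓)  0100  1000  1011(✓)  1101(✓)  1111(✓)
size-2^1 implicants → -011  00-1  001-  1-11  11-1
Unchecked terms (primes): -011, 00-1, 001-, 0100, 1-11, 1000, 11-1
Minterm coverage:
  m1 ⊆ 00-1 [E]
  m2 ⊆ 001- [E]
  m3 ⊆ -011,00-1,001-
  m4 ⊆ 0100 [E]
  m8 ⊆ 1000 [E]
  m11 ⊆ -011,1-11
  m13 ⊆ 11-1 [E]
  m15 ⊆ 1-11,11-1
E = {00-1, 001-, 0100, 1000, 11-1}

5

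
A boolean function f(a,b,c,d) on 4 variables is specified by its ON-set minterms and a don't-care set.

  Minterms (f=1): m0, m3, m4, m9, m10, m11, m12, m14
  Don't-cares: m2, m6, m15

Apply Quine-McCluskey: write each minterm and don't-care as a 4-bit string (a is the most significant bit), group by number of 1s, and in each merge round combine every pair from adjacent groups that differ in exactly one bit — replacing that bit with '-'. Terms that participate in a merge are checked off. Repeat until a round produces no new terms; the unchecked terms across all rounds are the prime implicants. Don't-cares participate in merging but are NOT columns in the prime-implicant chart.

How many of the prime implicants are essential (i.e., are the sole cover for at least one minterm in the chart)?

4

[col 0] 0000*, 0010*, 0011*, 0100*, 0110*, 1001*, 1010*, 1011*, 1100*, 1110*, 1111*
[col 1] -010*, -011*, -100*, -110*, 0-00*, 0-10*, 00-0*, 001-*, 01-0*, 1-10*, 1-11*, 10-1, 101-*, 11-0*, 111-*
[col 2] --10, -01-, -1-0, 0--0, 1-1-
Prime implicants: --10, -01-, -1-0, 0--0, 1-1-, 10-1
PI chart (minterm → PIs covering it):
  0 | 0--0  (sole → essential)
  3 | -01-  (sole → essential)
  4 | -1-0,0--0
  9 | 10-1  (sole → essential)
  10 | --10,-01-,1-1-
  11 | -01-,1-1-,10-1
  12 | -1-0  (sole → essential)
  14 | --10,-1-0,1-1-
Essential prime implicants: -01-, -1-0, 0--0, 10-1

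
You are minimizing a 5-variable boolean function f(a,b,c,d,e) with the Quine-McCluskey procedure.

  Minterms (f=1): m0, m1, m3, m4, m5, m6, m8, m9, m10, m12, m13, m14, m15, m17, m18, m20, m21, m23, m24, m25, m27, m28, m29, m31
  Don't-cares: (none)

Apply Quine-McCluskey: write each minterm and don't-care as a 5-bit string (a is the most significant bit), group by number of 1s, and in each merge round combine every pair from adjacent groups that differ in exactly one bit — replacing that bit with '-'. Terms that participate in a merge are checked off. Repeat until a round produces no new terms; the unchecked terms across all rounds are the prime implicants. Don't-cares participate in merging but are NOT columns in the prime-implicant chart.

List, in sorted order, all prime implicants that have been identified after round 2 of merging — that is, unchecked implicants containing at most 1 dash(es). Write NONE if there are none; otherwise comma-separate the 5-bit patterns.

[col 0] 00000*, 00001*, 00011*, 00100*, 00101*, 00110*, 01000*, 01001*, 01010*, 01100*, 01101*, 01110*, 01111*, 10001*, 10010, 10100*, 10101*, 10111*, 11000*, 11001*, 11011*, 11100*, 11101*, 11111*
[col 1] -0001*, -0100*, -0101*, -1000*, -1001*, -1100*, -1101*, -1111*, 0-000*, 0-001*, 0-100*, 0-101*, 0-110*, 00-00*, 00-01*, 000-1, 0000-*, 001-0*, 0010-*, 01-00*, 01-01*, 01-10*, 010-0*, 0100-*, 011-0*, 011-1*, 0110-*, 0111-*, 1-001*, 1-100*, 1-101*, 1-111*, 10-01*, 101-1*, 1010-*, 11-00*, 11-01*, 11-11*, 110-1*, 1100-*, 111-1*, 1110-*
[col 2] --001*, --100*, --101*, -0-01*, -010-*, -1-00*, -1-01*, -100-*, -11-1, -110-*, 0--00*, 0--01*, 0-00-*, 0-1-0, 0-10-*, 00-0-*, 01--0, 01-0-*, 011--, 1--01*, 1-1-1, 1-10-*, 11--1, 11-0-*
[col 3] ---01, --10-, -1-0-, 0--0-
Prime implicants: ---01, --10-, -1-0-, -11-1, 0--0-, 0-1-0, 000-1, 01--0, 011--, 1-1-1, 10010, 11--1

000-1, 10010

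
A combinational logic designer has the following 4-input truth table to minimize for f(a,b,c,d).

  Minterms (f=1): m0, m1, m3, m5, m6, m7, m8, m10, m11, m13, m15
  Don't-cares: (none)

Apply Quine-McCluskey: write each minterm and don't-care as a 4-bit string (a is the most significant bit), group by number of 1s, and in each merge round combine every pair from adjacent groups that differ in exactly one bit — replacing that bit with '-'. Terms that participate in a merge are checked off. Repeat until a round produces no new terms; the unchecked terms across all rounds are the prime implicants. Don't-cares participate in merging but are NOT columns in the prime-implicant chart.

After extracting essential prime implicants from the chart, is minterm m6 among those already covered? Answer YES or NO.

YES

[col 0] 0000*, 0001*, 0011*, 0101*, 0110*, 0111*, 1000*, 1010*, 1011*, 1101*, 1111*
[col 1] -000, -011*, -101*, -111*, 0-01*, 0-11*, 00-1*, 000-, 01-1*, 011-, 1-11*, 10-0, 101-, 11-1*
[col 2] --11, -1-1, 0--1
Prime implicants: --11, -000, -1-1, 0--1, 000-, 011-, 10-0, 101-
PI chart (minterm → PIs covering it):
  0 | -000,000-
  1 | 0--1,000-
  3 | --11,0--1
  5 | -1-1,0--1
  6 | 011-  (sole → essential)
  7 | --11,-1-1,0--1,011-
  8 | -000,10-0
  10 | 10-0,101-
  11 | --11,101-
  13 | -1-1  (sole → essential)
  15 | --11,-1-1
Essential prime implicants: -1-1, 011-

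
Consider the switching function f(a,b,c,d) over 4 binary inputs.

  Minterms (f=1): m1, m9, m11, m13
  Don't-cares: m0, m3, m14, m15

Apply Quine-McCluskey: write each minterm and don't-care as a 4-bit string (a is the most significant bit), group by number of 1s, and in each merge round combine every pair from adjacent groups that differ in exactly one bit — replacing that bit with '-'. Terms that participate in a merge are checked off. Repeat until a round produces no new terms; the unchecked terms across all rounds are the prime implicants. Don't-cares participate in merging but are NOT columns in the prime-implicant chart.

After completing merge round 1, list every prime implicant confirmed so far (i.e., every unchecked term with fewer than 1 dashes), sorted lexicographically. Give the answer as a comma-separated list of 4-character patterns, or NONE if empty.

[col 0] 0000*, 0001*, 0011*, 1001*, 1011*, 1101*, 1110*, 1111*
[col 1] -001*, -011*, 00-1*, 000-, 1-01*, 1-11*, 10-1*, 11-1*, 111-
[col 2] -0-1, 1--1
Prime implicants: -0-1, 000-, 1--1, 111-

NONE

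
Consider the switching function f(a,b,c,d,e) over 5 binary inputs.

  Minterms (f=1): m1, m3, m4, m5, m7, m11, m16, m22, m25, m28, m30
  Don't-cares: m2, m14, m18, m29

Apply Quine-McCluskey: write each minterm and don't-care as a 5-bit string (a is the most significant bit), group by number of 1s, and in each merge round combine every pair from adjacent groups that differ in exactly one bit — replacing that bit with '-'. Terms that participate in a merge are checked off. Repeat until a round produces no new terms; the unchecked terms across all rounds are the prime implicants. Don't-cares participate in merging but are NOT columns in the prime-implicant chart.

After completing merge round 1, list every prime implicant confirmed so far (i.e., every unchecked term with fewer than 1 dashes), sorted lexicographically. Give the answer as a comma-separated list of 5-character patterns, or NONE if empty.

Round 0: 00001✓ 00010✓ 00011✓ 00100✓ 00101✓ 00111✓ 01011✓ 01110✓ 10000✓ 10010✓ 10110✓ 11001✓ 11100✓ 11101✓ 11110✓
Round 1: -0010 -1110 0-011 00-01✓ 00-11✓ 000-1✓ 0001- 001-1✓ 0010- 1-110 10-10 100-0 11-01 111-0 1110-
Round 2: 00--1
PIs = {-0010, -1110, 0-011, 00--1, 0001-, 0010-, 1-110, 10-10, 100-0, 11-01, 111-0, 1110-}

NONE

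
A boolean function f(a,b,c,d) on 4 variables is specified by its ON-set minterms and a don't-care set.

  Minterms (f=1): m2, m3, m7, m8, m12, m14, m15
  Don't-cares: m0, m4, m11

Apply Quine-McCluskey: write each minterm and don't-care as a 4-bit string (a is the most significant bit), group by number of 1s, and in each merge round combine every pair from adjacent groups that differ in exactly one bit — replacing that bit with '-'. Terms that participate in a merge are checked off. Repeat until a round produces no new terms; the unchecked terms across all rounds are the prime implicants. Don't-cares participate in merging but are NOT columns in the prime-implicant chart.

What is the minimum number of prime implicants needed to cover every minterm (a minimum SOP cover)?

4

[col 0] 0000*, 0010*, 0011*, 0100*, 0111*, 1000*, 1011*, 1100*, 1110*, 1111*
[col 1] -000*, -011*, -100*, -111*, 0-00*, 0-11*, 00-0, 001-, 1-00*, 1-11*, 11-0, 111-
[col 2] --00, --11
Prime implicants: --00, --11, 00-0, 001-, 11-0, 111-
PI chart (minterm → PIs covering it):
  2 | 00-0,001-
  3 | --11,001-
  7 | --11  (sole → essential)
  8 | --00  (sole → essential)
  12 | --00,11-0
  14 | 11-0,111-
  15 | --11,111-
Essential prime implicants: --00, --11
Petrick residual → 00-0, 11-0
Minimum SOP uses 4 PIs: c'd' + cd + a'b'd' + abd'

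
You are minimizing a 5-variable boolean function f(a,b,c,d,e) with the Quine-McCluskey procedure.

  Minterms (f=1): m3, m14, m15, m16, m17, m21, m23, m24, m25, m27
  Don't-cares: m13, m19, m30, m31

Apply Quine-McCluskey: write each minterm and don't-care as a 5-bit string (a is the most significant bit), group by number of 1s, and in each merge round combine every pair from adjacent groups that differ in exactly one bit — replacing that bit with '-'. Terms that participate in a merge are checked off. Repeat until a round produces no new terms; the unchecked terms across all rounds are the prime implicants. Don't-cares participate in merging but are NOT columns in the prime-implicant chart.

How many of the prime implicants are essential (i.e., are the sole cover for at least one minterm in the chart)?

4

[col 0] 00011*, 01101*, 01110*, 01111*, 10000*, 10001*, 10011*, 10101*, 10111*, 11000*, 11001*, 11011*, 11110*, 11111*
[col 1] -0011, -1110*, -1111*, 011-1, 0111-*, 1-000*, 1-001*, 1-011*, 1-111*, 10-01*, 10-11*, 100-1*, 1000-*, 101-1*, 11-11*, 110-1*, 1100-*, 1111-*
[col 2] -111-, 1--11, 1-0-1, 1-00-, 10--1
Prime implicants: -0011, -111-, 011-1, 1--11, 1-0-1, 1-00-, 10--1
PI chart (minterm → PIs covering it):
  3 | -0011  (sole → essential)
  14 | -111-  (sole → essential)
  15 | -111-,011-1
  16 | 1-00-  (sole → essential)
  17 | 1-0-1,1-00-,10--1
  21 | 10--1  (sole → essential)
  23 | 1--11,10--1
  24 | 1-00-  (sole → essential)
  25 | 1-0-1,1-00-
  27 | 1--11,1-0-1
Essential prime implicants: -0011, -111-, 1-00-, 10--1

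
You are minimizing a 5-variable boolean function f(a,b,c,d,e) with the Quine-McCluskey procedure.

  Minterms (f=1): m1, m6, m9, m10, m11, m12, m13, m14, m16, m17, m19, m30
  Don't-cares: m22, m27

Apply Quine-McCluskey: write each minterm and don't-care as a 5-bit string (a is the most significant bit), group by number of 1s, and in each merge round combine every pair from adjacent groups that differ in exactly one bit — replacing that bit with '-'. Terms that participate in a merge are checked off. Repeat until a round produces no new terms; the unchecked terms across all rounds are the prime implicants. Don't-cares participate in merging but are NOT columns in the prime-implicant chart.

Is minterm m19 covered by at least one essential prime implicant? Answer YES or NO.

NO

size-2^0 implicants → 00001(✓)  00110(✓)  01001(✓)  01010(✓)  01011(✓)  01100(✓)  01101(✓)  01110(✓)  10000(✓)  10001(✓)  10011(✓)  10110(✓)  11011(✓)  11110(✓)
size-2^1 implicants → -0001  -0110(✓)  -1011  -1110(✓)  0-001  0-110(✓)  01-01  01-10  010-1  0101-  011-0  0110-  1-011  1-110(✓)  100-1  1000-
size-2^2 implicants → --110
Unchecked terms (primes): --110, -0001, -1011, 0-001, 01-01, 01-10, 010-1, 0101-, 011-0, 0110-, 1-011, 100-1, 1000-
Minterm coverage:
  m1 ⊆ -0001,0-001
  m6 ⊆ --110 [E]
  m9 ⊆ 0-001,01-01,010-1
  m10 ⊆ 01-10,0101-
  m11 ⊆ -1011,010-1,0101-
  m12 ⊆ 011-0,0110-
  m13 ⊆ 01-01,0110-
  m14 ⊆ --110,01-10,011-0
  m16 ⊆ 1000- [E]
  m17 ⊆ -0001,100-1,1000-
  m19 ⊆ 1-011,100-1
  m30 ⊆ --110 [E]
E = {--110, 1000-}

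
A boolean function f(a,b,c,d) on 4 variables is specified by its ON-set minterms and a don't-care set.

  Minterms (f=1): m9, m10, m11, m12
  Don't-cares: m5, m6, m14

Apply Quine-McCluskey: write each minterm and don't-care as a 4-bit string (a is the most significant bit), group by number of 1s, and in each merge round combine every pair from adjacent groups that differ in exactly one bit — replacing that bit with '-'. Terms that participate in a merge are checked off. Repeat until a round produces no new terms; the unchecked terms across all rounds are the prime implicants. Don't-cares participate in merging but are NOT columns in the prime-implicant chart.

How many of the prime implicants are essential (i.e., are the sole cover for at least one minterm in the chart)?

2

[col 0] 0101, 0110*, 1001*, 1010*, 1011*, 1100*, 1110*
[col 1] -110, 1-10, 10-1, 101-, 11-0
Prime implicants: -110, 0101, 1-10, 10-1, 101-, 11-0
PI chart (minterm → PIs covering it):
  9 | 10-1  (sole → essential)
  10 | 1-10,101-
  11 | 10-1,101-
  12 | 11-0  (sole → essential)
Essential prime implicants: 10-1, 11-0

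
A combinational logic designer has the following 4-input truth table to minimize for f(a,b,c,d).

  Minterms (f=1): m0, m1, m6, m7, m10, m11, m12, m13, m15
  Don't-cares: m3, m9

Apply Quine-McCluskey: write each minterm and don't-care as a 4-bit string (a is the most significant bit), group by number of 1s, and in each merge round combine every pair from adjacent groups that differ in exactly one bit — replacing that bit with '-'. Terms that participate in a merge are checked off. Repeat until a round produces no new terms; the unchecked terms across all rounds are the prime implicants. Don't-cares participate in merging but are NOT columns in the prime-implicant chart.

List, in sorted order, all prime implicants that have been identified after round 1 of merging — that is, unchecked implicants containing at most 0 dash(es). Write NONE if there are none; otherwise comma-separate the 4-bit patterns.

size-2^0 implicants → 0000(✓)  0001(✓)  0011(✓)  0110(✓)  0111(✓)  1001(✓)  1010(✓)  1011(✓)  1100(✓)  1101(✓)  1111(✓)
size-2^1 implicants → -001(✓)  -011(✓)  -111(✓)  0-11(✓)  00-1(✓)  000-  011-  1-01(✓)  1-11(✓)  10-1(✓)  101-  11-1(✓)  110-
size-2^2 implicants → --11  -0-1  1--1
Unchecked terms (primes): --11, -0-1, 000-, 011-, 1--1, 101-, 110-

NONE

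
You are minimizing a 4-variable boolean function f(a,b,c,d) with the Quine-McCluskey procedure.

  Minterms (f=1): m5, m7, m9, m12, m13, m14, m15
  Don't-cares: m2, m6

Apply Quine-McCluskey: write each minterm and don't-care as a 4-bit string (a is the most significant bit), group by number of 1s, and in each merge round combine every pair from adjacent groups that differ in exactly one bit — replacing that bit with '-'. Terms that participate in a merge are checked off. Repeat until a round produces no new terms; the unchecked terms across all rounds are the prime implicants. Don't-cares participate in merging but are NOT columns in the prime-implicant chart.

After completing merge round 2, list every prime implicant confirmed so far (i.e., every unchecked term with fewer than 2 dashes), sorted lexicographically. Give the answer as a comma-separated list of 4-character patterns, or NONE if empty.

0-10, 1-01

size-2^0 implicants → 0010(✓)  0101(✓)  0110(✓)  0111(✓)  1001(✓)  1100(✓)  1101(✓)  1110(✓)  1111(✓)
size-2^1 implicants → -101(✓)  -110(✓)  -111(✓)  0-10  01-1(✓)  011-(✓)  1-01  11-0(✓)  11-1(✓)  110-(✓)  111-(✓)
size-2^2 implicants → -1-1  -11-  11--
Unchecked terms (primes): -1-1, -11-, 0-10, 1-01, 11--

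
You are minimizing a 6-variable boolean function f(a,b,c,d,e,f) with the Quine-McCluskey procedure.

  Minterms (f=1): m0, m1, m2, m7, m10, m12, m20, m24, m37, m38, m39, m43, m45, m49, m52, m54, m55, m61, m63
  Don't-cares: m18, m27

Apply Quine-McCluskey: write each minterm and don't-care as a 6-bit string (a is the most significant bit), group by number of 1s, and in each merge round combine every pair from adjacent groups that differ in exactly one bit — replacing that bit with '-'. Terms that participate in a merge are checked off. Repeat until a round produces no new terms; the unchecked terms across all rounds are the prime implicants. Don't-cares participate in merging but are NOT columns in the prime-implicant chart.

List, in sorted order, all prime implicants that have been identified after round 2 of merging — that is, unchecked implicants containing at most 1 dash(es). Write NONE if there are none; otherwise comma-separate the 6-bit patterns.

-00111, -10100, 0-0010, 00-010, 0000-0, 00000-, 001100, 011000, 011011, 1-1101, 10-101, 1001-1, 101011, 11-111, 110001, 1101-0, 1111-1

[col 0] 000000*, 000001*, 000010*, 000111*, 001010*, 001100, 010010*, 010100*, 011000, 011011, 100101*, 100110*, 100111*, 101011, 101101*, 110001, 110100*, 110110*, 110111*, 111101*, 111111*
[col 1] -00111, -10100, 0-0010, 00-010, 0000-0, 00000-, 1-0110*, 1-0111*, 1-1101, 10-101, 1001-1, 10011-*, 11-111, 1101-0, 11011-*, 1111-1
[col 2] 1-011-
Prime implicants: -00111, -10100, 0-0010, 00-010, 0000-0, 00000-, 001100, 011000, 011011, 1-011-, 1-1101, 10-101, 1001-1, 101011, 11-111, 110001, 1101-0, 1111-1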